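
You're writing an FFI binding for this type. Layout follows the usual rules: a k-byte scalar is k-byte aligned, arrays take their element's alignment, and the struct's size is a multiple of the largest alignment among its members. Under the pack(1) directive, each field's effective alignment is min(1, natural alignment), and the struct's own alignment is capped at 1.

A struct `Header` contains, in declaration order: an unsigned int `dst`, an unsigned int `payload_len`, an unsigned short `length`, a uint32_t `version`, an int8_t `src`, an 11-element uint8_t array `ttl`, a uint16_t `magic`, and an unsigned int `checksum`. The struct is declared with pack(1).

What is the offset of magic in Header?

@0: dst [4B, align 1] → 4
@4: payload_len [4B, align 1] → 8
@8: length [2B, align 1] → 10
@10: version [4B, align 1] → 14
@14: src [1B, align 1] → 15
@15: ttl [11B, align 1] → 26
@26: magic [2B, align 1] → 28

26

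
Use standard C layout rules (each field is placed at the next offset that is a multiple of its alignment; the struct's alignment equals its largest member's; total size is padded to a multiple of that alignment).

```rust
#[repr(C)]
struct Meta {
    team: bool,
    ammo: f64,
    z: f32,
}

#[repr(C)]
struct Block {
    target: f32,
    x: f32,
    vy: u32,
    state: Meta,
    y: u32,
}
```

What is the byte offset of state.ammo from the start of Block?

Meta: 0..1  team  (1B, 1-aligned); 1..8  -- padding (7B); 8..16  ammo  (8B, 8-aligned); 16..20  z  (4B, 4-aligned); 20..24  -- tail padding (4B); sizeof = 24, alignof = 8
0..4  target  (4B, 4-aligned)
4..8  x  (4B, 4-aligned)
8..12  vy  (4B, 4-aligned)
12..16  -- padding (4B)
16..40  state  (24B, 8-aligned)
within Meta: ammo at 8
16 + 8 = 24

24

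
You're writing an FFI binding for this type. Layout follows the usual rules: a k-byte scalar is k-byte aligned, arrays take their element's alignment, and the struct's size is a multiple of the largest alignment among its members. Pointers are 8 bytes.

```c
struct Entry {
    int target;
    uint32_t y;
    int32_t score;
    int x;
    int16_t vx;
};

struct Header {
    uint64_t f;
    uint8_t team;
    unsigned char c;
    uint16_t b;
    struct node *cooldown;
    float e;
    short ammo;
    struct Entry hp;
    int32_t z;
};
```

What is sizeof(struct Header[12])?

672

Entry: 0..4  target  (4B, 4-aligned); 4..8  y  (4B, 4-aligned); 8..12  score  (4B, 4-aligned); 12..16  x  (4B, 4-aligned); 16..18  vx  (2B, 2-aligned); 18..20  -- tail padding (2B); sizeof = 20, alignof = 4
0..8  f  (8B, 8-aligned)
8..9  team  (1B, 1-aligned)
9..10  c  (1B, 1-aligned)
10..12  b  (2B, 2-aligned)
12..16  -- padding (4B)
16..24  cooldown  (8B, 8-aligned)
24..28  e  (4B, 4-aligned)
28..30  ammo  (2B, 2-aligned)
30..32  -- padding (2B)
32..52  hp  (20B, 4-aligned)
52..56  z  (4B, 4-aligned)
sizeof = 56, alignof = 8
array of 12: 12 × 56 = 672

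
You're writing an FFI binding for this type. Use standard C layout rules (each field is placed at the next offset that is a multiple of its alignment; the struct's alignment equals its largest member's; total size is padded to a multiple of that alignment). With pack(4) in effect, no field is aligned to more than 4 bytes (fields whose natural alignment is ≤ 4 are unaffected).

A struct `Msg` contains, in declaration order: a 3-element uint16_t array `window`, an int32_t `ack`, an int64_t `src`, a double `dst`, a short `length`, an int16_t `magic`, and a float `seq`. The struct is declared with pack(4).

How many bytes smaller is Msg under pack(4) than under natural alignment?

4

natural layout:
  @0: window [6B, align 2] → 6
  +2 pad (align 4)
  @8: ack [4B, align 4] → 12
  +4 pad (align 8)
  @16: src [8B, align 8] → 24
  @24: dst [8B, align 8] → 32
  @32: length [2B, align 2] → 34
  @34: magic [2B, align 2] → 36
  @36: seq [4B, align 4] → 40
  size 40, align 8
packed(4) layout:
  @0: window [6B, align 2] → 6
  +2 pad (align 4)
  @8: ack [4B, align 4] → 12
  @12: src [8B, align 4] → 20
  @20: dst [8B, align 4] → 28
  @28: length [2B, align 2] → 30
  @30: magic [2B, align 2] → 32
  @32: seq [4B, align 4] → 36
  size 36, align 4
40 − 36 = 4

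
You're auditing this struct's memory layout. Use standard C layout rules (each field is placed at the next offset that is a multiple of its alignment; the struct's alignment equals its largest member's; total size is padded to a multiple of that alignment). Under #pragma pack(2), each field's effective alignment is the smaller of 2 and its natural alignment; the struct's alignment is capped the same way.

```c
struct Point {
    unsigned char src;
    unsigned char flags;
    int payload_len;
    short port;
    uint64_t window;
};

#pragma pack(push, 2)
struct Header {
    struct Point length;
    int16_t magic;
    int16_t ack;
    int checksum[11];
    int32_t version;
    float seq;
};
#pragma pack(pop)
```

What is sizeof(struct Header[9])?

720

Point: src at 0 (size 1, align 1) → ends 1; flags at 1 (size 1, align 1) → ends 2; pad 2 to align 4 for payload_len; payload_len at 4 (size 4, align 4) → ends 8; port at 8 (size 2, align 2) → ends 10; pad 6 to align 8 for window; window at 16 (size 8, align 8) → ends 24; total 24 bytes, alignment 8
length at 0 (size 24, align 2) → ends 24
magic at 24 (size 2, align 2) → ends 26
ack at 26 (size 2, align 2) → ends 28
checksum at 28 (size 44, align 2) → ends 72
version at 72 (size 4, align 2) → ends 76
seq at 76 (size 4, align 2) → ends 80
total 80 bytes, alignment 2
array of 9: 9 × 80 = 720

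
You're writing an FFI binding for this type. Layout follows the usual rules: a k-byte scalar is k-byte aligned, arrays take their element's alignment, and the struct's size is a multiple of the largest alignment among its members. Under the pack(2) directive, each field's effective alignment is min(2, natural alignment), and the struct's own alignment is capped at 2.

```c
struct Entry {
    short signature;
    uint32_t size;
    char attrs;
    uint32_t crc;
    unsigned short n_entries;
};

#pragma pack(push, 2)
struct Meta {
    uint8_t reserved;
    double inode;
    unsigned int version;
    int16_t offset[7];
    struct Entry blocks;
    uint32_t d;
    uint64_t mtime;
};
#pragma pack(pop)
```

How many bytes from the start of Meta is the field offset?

Entry: @0: signature [2B, align 2] → 2; +2 pad (align 4); @4: size [4B, align 4] → 8; @8: attrs [1B, align 1] → 9; +3 pad (align 4); @12: crc [4B, align 4] → 16; @16: n_entries [2B, align 2] → 18; +2 tail pad (align 4); size 20, align 4
@0: reserved [1B, align 1] → 1
+1 pad (align 2)
@2: inode [8B, align 2] → 10
@10: version [4B, align 2] → 14
@14: offset [14B, align 2] → 28

14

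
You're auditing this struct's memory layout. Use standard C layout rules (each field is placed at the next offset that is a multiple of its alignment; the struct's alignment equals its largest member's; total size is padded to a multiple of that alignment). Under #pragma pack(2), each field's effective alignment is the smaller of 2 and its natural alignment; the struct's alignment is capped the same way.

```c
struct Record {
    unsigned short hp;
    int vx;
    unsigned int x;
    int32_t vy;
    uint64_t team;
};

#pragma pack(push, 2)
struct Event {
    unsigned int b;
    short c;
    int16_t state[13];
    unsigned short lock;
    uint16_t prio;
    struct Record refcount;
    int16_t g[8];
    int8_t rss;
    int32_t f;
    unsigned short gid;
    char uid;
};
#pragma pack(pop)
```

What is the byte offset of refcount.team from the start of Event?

Record: 0..2  hp  (2B, 2-aligned); 2..4  -- padding (2B); 4..8  vx  (4B, 4-aligned); 8..12  x  (4B, 4-aligned); 12..16  vy  (4B, 4-aligned); 16..24  team  (8B, 8-aligned); sizeof = 24, alignof = 8
0..4  b  (4B, 2-aligned)
4..6  c  (2B, 2-aligned)
6..32  state  (26B, 2-aligned)
32..34  lock  (2B, 2-aligned)
34..36  prio  (2B, 2-aligned)
36..60  refcount  (24B, 2-aligned)
within Record: team at 16
36 + 16 = 52

52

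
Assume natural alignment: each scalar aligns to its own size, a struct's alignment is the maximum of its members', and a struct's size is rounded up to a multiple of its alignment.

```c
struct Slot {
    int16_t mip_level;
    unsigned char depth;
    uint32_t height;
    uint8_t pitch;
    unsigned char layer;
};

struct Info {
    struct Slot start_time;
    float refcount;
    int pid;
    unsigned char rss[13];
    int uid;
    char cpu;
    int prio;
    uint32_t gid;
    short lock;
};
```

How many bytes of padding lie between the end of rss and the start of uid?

Slot: mip_level at 0 (size 2, align 2) → ends 2; depth at 2 (size 1, align 1) → ends 3; pad 1 to align 4 for height; height at 4 (size 4, align 4) → ends 8; pitch at 8 (size 1, align 1) → ends 9; layer at 9 (size 1, align 1) → ends 10; tail pad 2 to reach multiple of 4; total 12 bytes, alignment 4
start_time at 0 (size 12, align 4) → ends 12
refcount at 12 (size 4, align 4) → ends 16
pid at 16 (size 4, align 4) → ends 20
rss at 20 (size 13, align 1) → ends 33
pad 3 to align 4 for uid
uid at 36 (size 4, align 4) → ends 40

3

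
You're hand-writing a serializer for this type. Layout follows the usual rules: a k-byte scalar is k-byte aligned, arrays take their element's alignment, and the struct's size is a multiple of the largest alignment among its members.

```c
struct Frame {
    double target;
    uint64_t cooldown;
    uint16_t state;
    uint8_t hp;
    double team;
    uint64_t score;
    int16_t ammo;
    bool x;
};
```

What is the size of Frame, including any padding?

@0: target [8B, align 8] → 8
@8: cooldown [8B, align 8] → 16
@16: state [2B, align 2] → 18
@18: hp [1B, align 1] → 19
+5 pad (align 8)
@24: team [8B, align 8] → 32
@32: score [8B, align 8] → 40
@40: ammo [2B, align 2] → 42
@42: x [1B, align 1] → 43
+5 tail pad (align 8)
size 48, align 8

48 bytes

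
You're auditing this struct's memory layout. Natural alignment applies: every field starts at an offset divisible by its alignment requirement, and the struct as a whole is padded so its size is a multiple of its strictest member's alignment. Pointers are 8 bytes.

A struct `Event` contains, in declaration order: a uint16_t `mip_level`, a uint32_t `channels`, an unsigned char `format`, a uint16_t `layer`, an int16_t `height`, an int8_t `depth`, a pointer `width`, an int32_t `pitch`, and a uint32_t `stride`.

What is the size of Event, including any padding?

32

mip_level at 0 (size 2, align 2) → ends 2
pad 2 to align 4 for channels
channels at 4 (size 4, align 4) → ends 8
format at 8 (size 1, align 1) → ends 9
pad 1 to align 2 for layer
layer at 10 (size 2, align 2) → ends 12
height at 12 (size 2, align 2) → ends 14
depth at 14 (size 1, align 1) → ends 15
pad 1 to align 8 for width
width at 16 (size 8, align 8) → ends 24
pitch at 24 (size 4, align 4) → ends 28
stride at 28 (size 4, align 4) → ends 32
total 32 bytes, alignment 8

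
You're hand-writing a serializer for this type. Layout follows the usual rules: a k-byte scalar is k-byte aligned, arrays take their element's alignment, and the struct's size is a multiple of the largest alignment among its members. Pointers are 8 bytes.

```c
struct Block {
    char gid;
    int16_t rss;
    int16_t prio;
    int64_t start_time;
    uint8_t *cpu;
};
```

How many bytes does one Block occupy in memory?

24 bytes

gid at 0 (size 1, align 1) → ends 1
pad 1 to align 2 for rss
rss at 2 (size 2, align 2) → ends 4
prio at 4 (size 2, align 2) → ends 6
pad 2 to align 8 for start_time
start_time at 8 (size 8, align 8) → ends 16
cpu at 16 (size 8, align 8) → ends 24
total 24 bytes, alignment 8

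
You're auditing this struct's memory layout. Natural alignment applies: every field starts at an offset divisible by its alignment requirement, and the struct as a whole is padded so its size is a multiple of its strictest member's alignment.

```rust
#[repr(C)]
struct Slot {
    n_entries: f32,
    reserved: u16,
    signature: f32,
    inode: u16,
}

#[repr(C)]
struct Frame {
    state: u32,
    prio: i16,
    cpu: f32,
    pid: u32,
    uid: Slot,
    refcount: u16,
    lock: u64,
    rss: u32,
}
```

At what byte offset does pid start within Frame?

Slot: n_entries at 0 (size 4, align 4) → ends 4; reserved at 4 (size 2, align 2) → ends 6; pad 2 to align 4 for signature; signature at 8 (size 4, align 4) → ends 12; inode at 12 (size 2, align 2) → ends 14; tail pad 2 to reach multiple of 4; total 16 bytes, alignment 4
state at 0 (size 4, align 4) → ends 4
prio at 4 (size 2, align 2) → ends 6
pad 2 to align 4 for cpu
cpu at 8 (size 4, align 4) → ends 12
pid at 12 (size 4, align 4) → ends 16

12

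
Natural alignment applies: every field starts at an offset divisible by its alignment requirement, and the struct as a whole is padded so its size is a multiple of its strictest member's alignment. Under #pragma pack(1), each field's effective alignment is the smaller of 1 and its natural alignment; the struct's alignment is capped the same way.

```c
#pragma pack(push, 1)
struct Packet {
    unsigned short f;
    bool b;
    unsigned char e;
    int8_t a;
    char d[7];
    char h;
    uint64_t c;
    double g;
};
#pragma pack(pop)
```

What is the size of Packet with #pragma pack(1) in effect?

29

0..2  f  (2B, 1-aligned)
2..3  b  (1B, 1-aligned)
3..4  e  (1B, 1-aligned)
4..5  a  (1B, 1-aligned)
5..12  d  (7B, 1-aligned)
12..13  h  (1B, 1-aligned)
13..21  c  (8B, 1-aligned)
21..29  g  (8B, 1-aligned)
sizeof = 29, alignof = 1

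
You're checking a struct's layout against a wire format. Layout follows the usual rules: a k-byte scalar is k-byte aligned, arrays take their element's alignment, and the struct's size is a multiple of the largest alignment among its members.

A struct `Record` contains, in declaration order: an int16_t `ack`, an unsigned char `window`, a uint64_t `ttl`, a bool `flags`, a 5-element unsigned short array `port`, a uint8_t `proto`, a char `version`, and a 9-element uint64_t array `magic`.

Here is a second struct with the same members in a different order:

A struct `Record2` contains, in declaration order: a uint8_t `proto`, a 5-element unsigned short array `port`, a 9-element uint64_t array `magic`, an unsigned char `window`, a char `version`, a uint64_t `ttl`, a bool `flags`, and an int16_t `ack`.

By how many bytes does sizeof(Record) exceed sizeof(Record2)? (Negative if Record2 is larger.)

-8

@0: ack [2B, align 2] → 2
@2: window [1B, align 1] → 3
+5 pad (align 8)
@8: ttl [8B, align 8] → 16
@16: flags [1B, align 1] → 17
+1 pad (align 2)
@18: port [10B, align 2] → 28
@28: proto [1B, align 1] → 29
@29: version [1B, align 1] → 30
+2 pad (align 8)
@32: magic [72B, align 8] → 104
size 104, align 8
— Record2 —
@0: proto [1B, align 1] → 1
+1 pad (align 2)
@2: port [10B, align 2] → 12
+4 pad (align 8)
@16: magic [72B, align 8] → 88
@88: window [1B, align 1] → 89
@89: version [1B, align 1] → 90
+6 pad (align 8)
@96: ttl [8B, align 8] → 104
@104: flags [1B, align 1] → 105
+1 pad (align 2)
@106: ack [2B, align 2] → 108
+4 tail pad (align 8)
size 112, align 8
104 − 112 = -8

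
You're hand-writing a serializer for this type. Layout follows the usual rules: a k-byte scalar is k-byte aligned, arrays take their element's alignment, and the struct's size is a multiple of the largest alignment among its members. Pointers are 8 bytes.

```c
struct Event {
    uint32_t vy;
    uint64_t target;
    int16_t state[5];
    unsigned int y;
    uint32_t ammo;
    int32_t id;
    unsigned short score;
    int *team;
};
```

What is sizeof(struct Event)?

@0: vy [4B, align 4] → 4
+4 pad (align 8)
@8: target [8B, align 8] → 16
@16: state [10B, align 2] → 26
+2 pad (align 4)
@28: y [4B, align 4] → 32
@32: ammo [4B, align 4] → 36
@36: id [4B, align 4] → 40
@40: score [2B, align 2] → 42
+6 pad (align 8)
@48: team [8B, align 8] → 56
size 56, align 8

56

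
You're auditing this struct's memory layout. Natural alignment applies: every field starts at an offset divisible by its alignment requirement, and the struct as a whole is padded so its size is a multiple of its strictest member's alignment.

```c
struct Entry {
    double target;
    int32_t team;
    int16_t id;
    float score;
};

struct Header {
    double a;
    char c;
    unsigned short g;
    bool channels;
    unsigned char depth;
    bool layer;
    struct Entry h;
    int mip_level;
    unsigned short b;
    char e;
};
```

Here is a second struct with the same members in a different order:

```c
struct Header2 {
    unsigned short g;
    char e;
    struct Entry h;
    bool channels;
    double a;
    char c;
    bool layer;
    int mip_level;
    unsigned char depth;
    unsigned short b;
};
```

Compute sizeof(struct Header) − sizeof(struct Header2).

-16

Entry: target at 0 (size 8, align 8) → ends 8; team at 8 (size 4, align 4) → ends 12; id at 12 (size 2, align 2) → ends 14; pad 2 to align 4 for score; score at 16 (size 4, align 4) → ends 20; tail pad 4 to reach multiple of 8; total 24 bytes, alignment 8
a at 0 (size 8, align 8) → ends 8
c at 8 (size 1, align 1) → ends 9
pad 1 to align 2 for g
g at 10 (size 2, align 2) → ends 12
channels at 12 (size 1, align 1) → ends 13
depth at 13 (size 1, align 1) → ends 14
layer at 14 (size 1, align 1) → ends 15
pad 1 to align 8 for h
h at 16 (size 24, align 8) → ends 40
mip_level at 40 (size 4, align 4) → ends 44
b at 44 (size 2, align 2) → ends 46
e at 46 (size 1, align 1) → ends 47
tail pad 1 to reach multiple of 8
total 48 bytes, alignment 8
— Header2 —
g at 0 (size 2, align 2) → ends 2
e at 2 (size 1, align 1) → ends 3
pad 5 to align 8 for h
h at 8 (size 24, align 8) → ends 32
channels at 32 (size 1, align 1) → ends 33
pad 7 to align 8 for a
a at 40 (size 8, align 8) → ends 48
c at 48 (size 1, align 1) → ends 49
layer at 49 (size 1, align 1) → ends 50
pad 2 to align 4 for mip_level
mip_level at 52 (size 4, align 4) → ends 56
depth at 56 (size 1, align 1) → ends 57
pad 1 to align 2 for b
b at 58 (size 2, align 2) → ends 60
tail pad 4 to reach multiple of 8
total 64 bytes, alignment 8
48 − 64 = -16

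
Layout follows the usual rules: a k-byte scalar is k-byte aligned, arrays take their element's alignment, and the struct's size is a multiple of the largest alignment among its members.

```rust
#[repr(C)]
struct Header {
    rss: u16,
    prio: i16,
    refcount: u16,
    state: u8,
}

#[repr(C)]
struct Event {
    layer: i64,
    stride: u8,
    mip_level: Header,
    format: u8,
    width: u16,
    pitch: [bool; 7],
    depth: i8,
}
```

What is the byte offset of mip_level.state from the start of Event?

16

Header: 0..2  rss  (2B, 2-aligned); 2..4  prio  (2B, 2-aligned); 4..6  refcount  (2B, 2-aligned); 6..7  state  (1B, 1-aligned); 7..8  -- tail padding (1B); sizeof = 8, alignof = 2
0..8  layer  (8B, 8-aligned)
8..9  stride  (1B, 1-aligned)
9..10  -- padding (1B)
10..18  mip_level  (8B, 2-aligned)
within Header: state at 6
10 + 6 = 16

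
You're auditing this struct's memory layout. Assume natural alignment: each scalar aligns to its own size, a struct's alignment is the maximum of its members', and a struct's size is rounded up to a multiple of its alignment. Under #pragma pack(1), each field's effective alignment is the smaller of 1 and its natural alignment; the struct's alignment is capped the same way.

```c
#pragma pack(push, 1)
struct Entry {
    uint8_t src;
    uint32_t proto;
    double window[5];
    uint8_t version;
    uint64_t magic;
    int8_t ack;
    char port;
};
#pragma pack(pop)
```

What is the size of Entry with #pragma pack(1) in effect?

56

0..1  src  (1B, 1-aligned)
1..5  proto  (4B, 1-aligned)
5..45  window  (40B, 1-aligned)
45..46  version  (1B, 1-aligned)
46..54  magic  (8B, 1-aligned)
54..55  ack  (1B, 1-aligned)
55..56  port  (1B, 1-aligned)
sizeof = 56, alignof = 1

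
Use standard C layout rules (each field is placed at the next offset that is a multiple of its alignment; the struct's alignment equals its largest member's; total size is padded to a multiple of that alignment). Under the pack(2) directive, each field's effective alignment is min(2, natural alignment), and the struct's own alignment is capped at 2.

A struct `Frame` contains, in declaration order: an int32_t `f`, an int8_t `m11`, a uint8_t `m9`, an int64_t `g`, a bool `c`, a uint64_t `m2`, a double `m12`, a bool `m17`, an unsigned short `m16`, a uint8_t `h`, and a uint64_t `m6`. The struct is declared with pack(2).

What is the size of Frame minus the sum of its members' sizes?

3

@0: f [4B, align 2] → 4
@4: m11 [1B, align 1] → 5
@5: m9 [1B, align 1] → 6
@6: g [8B, align 2] → 14
@14: c [1B, align 1] → 15
+1 pad (align 2)
@16: m2 [8B, align 2] → 24
@24: m12 [8B, align 2] → 32
@32: m17 [1B, align 1] → 33
+1 pad (align 2)
@34: m16 [2B, align 2] → 36
@36: h [1B, align 1] → 37
+1 pad (align 2)
@38: m6 [8B, align 2] → 46
size 46, align 2
data bytes 43, size 46 → padding 3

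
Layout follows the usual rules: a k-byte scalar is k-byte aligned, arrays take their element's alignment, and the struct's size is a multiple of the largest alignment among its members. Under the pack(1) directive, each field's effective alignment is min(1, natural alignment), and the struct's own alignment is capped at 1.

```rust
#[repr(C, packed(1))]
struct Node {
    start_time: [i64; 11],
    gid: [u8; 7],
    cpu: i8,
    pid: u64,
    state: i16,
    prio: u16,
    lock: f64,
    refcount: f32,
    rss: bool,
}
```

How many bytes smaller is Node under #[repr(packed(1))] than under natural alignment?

7

natural layout:
  start_time at 0 (size 88, align 8) → ends 88
  gid at 88 (size 7, align 1) → ends 95
  cpu at 95 (size 1, align 1) → ends 96
  pid at 96 (size 8, align 8) → ends 104
  state at 104 (size 2, align 2) → ends 106
  prio at 106 (size 2, align 2) → ends 108
  pad 4 to align 8 for lock
  lock at 112 (size 8, align 8) → ends 120
  refcount at 120 (size 4, align 4) → ends 124
  rss at 124 (size 1, align 1) → ends 125
  tail pad 3 to reach multiple of 8
  total 128 bytes, alignment 8
packed(1) layout:
  start_time at 0 (size 88, align 1) → ends 88
  gid at 88 (size 7, align 1) → ends 95
  cpu at 95 (size 1, align 1) → ends 96
  pid at 96 (size 8, align 1) → ends 104
  state at 104 (size 2, align 1) → ends 106
  prio at 106 (size 2, align 1) → ends 108
  lock at 108 (size 8, align 1) → ends 116
  refcount at 116 (size 4, align 1) → ends 120
  rss at 120 (size 1, align 1) → ends 121
  total 121 bytes, alignment 1
128 − 121 = 7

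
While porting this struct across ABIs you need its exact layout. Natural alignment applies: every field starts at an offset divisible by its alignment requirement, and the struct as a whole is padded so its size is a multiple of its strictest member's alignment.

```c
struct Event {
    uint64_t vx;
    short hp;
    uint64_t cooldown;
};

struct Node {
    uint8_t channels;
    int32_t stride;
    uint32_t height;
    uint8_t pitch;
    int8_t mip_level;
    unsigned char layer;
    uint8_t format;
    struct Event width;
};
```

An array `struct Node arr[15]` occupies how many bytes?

600

Event: @0: vx [8B, align 8] → 8; @8: hp [2B, align 2] → 10; +6 pad (align 8); @16: cooldown [8B, align 8] → 24; size 24, align 8
@0: channels [1B, align 1] → 1
+3 pad (align 4)
@4: stride [4B, align 4] → 8
@8: height [4B, align 4] → 12
@12: pitch [1B, align 1] → 13
@13: mip_level [1B, align 1] → 14
@14: layer [1B, align 1] → 15
@15: format [1B, align 1] → 16
@16: width [24B, align 8] → 40
size 40, align 8
array of 15: 15 × 40 = 600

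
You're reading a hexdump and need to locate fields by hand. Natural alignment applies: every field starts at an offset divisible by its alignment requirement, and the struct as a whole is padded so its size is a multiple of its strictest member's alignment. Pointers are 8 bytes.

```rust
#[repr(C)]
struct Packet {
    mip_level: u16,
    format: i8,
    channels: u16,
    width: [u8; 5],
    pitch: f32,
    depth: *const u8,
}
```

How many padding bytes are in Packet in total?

mip_level at 0 (size 2, align 2) → ends 2
format at 2 (size 1, align 1) → ends 3
pad 1 to align 2 for channels
channels at 4 (size 2, align 2) → ends 6
width at 6 (size 5, align 1) → ends 11
pad 1 to align 4 for pitch
pitch at 12 (size 4, align 4) → ends 16
depth at 16 (size 8, align 8) → ends 24
total 24 bytes, alignment 8
data bytes 22, size 24 → padding 2

2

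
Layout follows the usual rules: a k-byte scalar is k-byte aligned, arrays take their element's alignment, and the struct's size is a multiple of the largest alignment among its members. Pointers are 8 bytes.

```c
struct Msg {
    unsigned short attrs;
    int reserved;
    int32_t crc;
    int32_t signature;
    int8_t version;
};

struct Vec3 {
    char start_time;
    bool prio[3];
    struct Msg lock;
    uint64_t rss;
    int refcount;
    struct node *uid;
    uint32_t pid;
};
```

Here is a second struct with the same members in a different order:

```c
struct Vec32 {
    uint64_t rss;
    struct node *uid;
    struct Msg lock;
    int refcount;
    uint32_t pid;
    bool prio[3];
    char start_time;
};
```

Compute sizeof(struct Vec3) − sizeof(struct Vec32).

Msg: @0: attrs [2B, align 2] → 2; +2 pad (align 4); @4: reserved [4B, align 4] → 8; @8: crc [4B, align 4] → 12; @12: signature [4B, align 4] → 16; @16: version [1B, align 1] → 17; +3 tail pad (align 4); size 20, align 4
@0: start_time [1B, align 1] → 1
@1: prio [3B, align 1] → 4
@4: lock [20B, align 4] → 24
@24: rss [8B, align 8] → 32
@32: refcount [4B, align 4] → 36
+4 pad (align 8)
@40: uid [8B, align 8] → 48
@48: pid [4B, align 4] → 52
+4 tail pad (align 8)
size 56, align 8
— Vec32 —
@0: rss [8B, align 8] → 8
@8: uid [8B, align 8] → 16
@16: lock [20B, align 4] → 36
@36: refcount [4B, align 4] → 40
@40: pid [4B, align 4] → 44
@44: prio [3B, align 1] → 47
@47: start_time [1B, align 1] → 48
size 48, align 8
56 − 48 = 8

8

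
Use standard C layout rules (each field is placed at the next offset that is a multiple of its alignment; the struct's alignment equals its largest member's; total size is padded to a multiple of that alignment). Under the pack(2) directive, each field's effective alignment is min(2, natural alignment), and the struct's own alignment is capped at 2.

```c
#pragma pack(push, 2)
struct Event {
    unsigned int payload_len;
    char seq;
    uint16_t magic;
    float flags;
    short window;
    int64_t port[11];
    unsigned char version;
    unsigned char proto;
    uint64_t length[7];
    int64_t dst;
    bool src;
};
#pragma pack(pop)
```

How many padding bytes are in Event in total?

2

payload_len at 0 (size 4, align 2) → ends 4
seq at 4 (size 1, align 1) → ends 5
pad 1 to align 2 for magic
magic at 6 (size 2, align 2) → ends 8
flags at 8 (size 4, align 2) → ends 12
window at 12 (size 2, align 2) → ends 14
port at 14 (size 88, align 2) → ends 102
version at 102 (size 1, align 1) → ends 103
proto at 103 (size 1, align 1) → ends 104
length at 104 (size 56, align 2) → ends 160
dst at 160 (size 8, align 2) → ends 168
src at 168 (size 1, align 1) → ends 169
tail pad 1 to reach multiple of 2
total 170 bytes, alignment 2
data bytes 168, size 170 → padding 2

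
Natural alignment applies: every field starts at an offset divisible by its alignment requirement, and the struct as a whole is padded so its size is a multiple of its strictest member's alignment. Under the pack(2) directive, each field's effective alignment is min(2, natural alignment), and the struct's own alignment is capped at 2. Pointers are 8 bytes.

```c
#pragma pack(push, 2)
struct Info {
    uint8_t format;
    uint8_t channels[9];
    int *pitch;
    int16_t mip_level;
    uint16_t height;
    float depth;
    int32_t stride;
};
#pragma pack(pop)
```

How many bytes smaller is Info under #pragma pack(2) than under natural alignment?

natural layout:
  0..1  format  (1B, 1-aligned)
  1..10  channels  (9B, 1-aligned)
  10..16  -- padding (6B)
  16..24  pitch  (8B, 8-aligned)
  24..26  mip_level  (2B, 2-aligned)
  26..28  height  (2B, 2-aligned)
  28..32  depth  (4B, 4-aligned)
  32..36  stride  (4B, 4-aligned)
  36..40  -- tail padding (4B)
  sizeof = 40, alignof = 8
packed(2) layout:
  0..1  format  (1B, 1-aligned)
  1..10  channels  (9B, 1-aligned)
  10..18  pitch  (8B, 2-aligned)
  18..20  mip_level  (2B, 2-aligned)
  20..22  height  (2B, 2-aligned)
  22..26  depth  (4B, 2-aligned)
  26..30  stride  (4B, 2-aligned)
  sizeof = 30, alignof = 2
40 − 30 = 10

10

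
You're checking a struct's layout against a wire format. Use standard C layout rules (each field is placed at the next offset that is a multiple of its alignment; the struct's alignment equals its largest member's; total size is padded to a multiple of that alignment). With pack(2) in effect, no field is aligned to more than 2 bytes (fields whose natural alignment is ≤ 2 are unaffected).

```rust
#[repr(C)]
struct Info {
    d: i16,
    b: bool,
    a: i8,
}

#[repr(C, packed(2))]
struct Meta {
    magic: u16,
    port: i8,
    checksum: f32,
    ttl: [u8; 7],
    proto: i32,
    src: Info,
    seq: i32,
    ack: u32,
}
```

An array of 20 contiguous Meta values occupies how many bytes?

640

Info: d at 0 (size 2, align 2) → ends 2; b at 2 (size 1, align 1) → ends 3; a at 3 (size 1, align 1) → ends 4; total 4 bytes, alignment 2
magic at 0 (size 2, align 2) → ends 2
port at 2 (size 1, align 1) → ends 3
pad 1 to align 2 for checksum
checksum at 4 (size 4, align 2) → ends 8
ttl at 8 (size 7, align 1) → ends 15
pad 1 to align 2 for proto
proto at 16 (size 4, align 2) → ends 20
src at 20 (size 4, align 2) → ends 24
seq at 24 (size 4, align 2) → ends 28
ack at 28 (size 4, align 2) → ends 32
total 32 bytes, alignment 2
array of 20: 20 × 32 = 640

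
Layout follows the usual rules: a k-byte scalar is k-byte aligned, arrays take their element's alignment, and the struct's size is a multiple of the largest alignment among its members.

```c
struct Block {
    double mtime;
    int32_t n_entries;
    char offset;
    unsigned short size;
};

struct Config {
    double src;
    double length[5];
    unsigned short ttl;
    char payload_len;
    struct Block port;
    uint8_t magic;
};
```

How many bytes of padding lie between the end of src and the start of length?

0

Block: mtime at 0 (size 8, align 8) → ends 8; n_entries at 8 (size 4, align 4) → ends 12; offset at 12 (size 1, align 1) → ends 13; pad 1 to align 2 for size; size at 14 (size 2, align 2) → ends 16; total 16 bytes, alignment 8
src at 0 (size 8, align 8) → ends 8
length at 8 (size 40, align 8) → ends 48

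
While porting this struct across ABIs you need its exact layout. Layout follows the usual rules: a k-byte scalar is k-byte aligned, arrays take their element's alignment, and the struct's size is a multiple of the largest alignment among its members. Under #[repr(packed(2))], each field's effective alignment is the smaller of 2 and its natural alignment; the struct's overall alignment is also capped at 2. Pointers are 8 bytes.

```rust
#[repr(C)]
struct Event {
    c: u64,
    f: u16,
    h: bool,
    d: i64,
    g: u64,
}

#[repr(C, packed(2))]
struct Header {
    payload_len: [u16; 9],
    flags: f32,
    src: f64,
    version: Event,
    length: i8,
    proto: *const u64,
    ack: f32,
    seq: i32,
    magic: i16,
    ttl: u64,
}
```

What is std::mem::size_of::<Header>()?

90

Event: 0..8  c  (8B, 8-aligned); 8..10  f  (2B, 2-aligned); 10..11  h  (1B, 1-aligned); 11..16  -- padding (5B); 16..24  d  (8B, 8-aligned); 24..32  g  (8B, 8-aligned); sizeof = 32, alignof = 8
0..18  payload_len  (18B, 2-aligned)
18..22  flags  (4B, 2-aligned)
22..30  src  (8B, 2-aligned)
30..62  version  (32B, 2-aligned)
62..63  length  (1B, 1-aligned)
63..64  -- padding (1B)
64..72  proto  (8B, 2-aligned)
72..76  ack  (4B, 2-aligned)
76..80  seq  (4B, 2-aligned)
80..82  magic  (2B, 2-aligned)
82..90  ttl  (8B, 2-aligned)
sizeof = 90, alignof = 2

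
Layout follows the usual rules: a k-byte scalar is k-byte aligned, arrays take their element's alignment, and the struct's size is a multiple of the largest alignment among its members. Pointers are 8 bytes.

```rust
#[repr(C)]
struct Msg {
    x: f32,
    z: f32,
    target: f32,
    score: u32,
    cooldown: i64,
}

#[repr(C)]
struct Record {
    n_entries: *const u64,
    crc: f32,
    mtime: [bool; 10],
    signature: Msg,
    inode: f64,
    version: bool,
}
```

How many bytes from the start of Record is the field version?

Msg: 0..4  x  (4B, 4-aligned); 4..8  z  (4B, 4-aligned); 8..12  target  (4B, 4-aligned); 12..16  score  (4B, 4-aligned); 16..24  cooldown  (8B, 8-aligned); sizeof = 24, alignof = 8
0..8  n_entries  (8B, 8-aligned)
8..12  crc  (4B, 4-aligned)
12..22  mtime  (10B, 1-aligned)
22..24  -- padding (2B)
24..48  signature  (24B, 8-aligned)
48..56  inode  (8B, 8-aligned)
56..57  version  (1B, 1-aligned)

56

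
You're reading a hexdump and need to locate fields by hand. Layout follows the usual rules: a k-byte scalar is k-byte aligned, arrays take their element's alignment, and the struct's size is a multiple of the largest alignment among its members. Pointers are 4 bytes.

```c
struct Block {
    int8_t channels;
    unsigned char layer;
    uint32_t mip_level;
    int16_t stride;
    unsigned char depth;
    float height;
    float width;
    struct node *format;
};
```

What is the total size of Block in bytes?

24

0..1  channels  (1B, 1-aligned)
1..2  layer  (1B, 1-aligned)
2..4  -- padding (2B)
4..8  mip_level  (4B, 4-aligned)
8..10  stride  (2B, 2-aligned)
10..11  depth  (1B, 1-aligned)
11..12  -- padding (1B)
12..16  height  (4B, 4-aligned)
16..20  width  (4B, 4-aligned)
20..24  format  (4B, 4-aligned)
sizeof = 24, alignof = 4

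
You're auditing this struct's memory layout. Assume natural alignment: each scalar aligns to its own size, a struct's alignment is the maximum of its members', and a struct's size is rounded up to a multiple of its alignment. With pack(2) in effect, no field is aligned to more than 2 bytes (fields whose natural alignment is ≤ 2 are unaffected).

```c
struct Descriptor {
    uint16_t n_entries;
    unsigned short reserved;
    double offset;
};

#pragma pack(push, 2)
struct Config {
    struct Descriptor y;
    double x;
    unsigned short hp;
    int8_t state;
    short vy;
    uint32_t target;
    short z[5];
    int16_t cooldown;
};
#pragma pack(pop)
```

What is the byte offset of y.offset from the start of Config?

8

Descriptor: 0..2  n_entries  (2B, 2-aligned); 2..4  reserved  (2B, 2-aligned); 4..8  -- padding (4B); 8..16  offset  (8B, 8-aligned); sizeof = 16, alignof = 8
0..16  y  (16B, 2-aligned)
within Descriptor: offset at 8
0 + 8 = 8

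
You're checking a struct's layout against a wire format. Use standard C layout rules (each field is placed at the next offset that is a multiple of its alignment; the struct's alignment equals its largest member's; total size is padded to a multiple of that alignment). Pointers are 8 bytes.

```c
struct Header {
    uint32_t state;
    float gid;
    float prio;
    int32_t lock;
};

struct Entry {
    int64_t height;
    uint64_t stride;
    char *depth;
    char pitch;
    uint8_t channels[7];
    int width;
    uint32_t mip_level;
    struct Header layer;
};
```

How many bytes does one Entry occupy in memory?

56

Header: 0..4  state  (4B, 4-aligned); 4..8  gid  (4B, 4-aligned); 8..12  prio  (4B, 4-aligned); 12..16  lock  (4B, 4-aligned); sizeof = 16, alignof = 4
0..8  height  (8B, 8-aligned)
8..16  stride  (8B, 8-aligned)
16..24  depth  (8B, 8-aligned)
24..25  pitch  (1B, 1-aligned)
25..32  channels  (7B, 1-aligned)
32..36  width  (4B, 4-aligned)
36..40  mip_level  (4B, 4-aligned)
40..56  layer  (16B, 4-aligned)
sizeof = 56, alignof = 8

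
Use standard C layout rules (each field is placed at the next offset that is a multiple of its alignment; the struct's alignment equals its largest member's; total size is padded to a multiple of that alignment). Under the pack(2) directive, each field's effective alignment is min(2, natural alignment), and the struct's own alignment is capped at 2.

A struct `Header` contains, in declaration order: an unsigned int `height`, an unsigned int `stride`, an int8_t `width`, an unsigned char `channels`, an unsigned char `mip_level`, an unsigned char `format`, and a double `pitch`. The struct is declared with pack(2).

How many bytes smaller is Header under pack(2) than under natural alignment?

4

natural layout:
  @0: height [4B, align 4] → 4
  @4: stride [4B, align 4] → 8
  @8: width [1B, align 1] → 9
  @9: channels [1B, align 1] → 10
  @10: mip_level [1B, align 1] → 11
  @11: format [1B, align 1] → 12
  +4 pad (align 8)
  @16: pitch [8B, align 8] → 24
  size 24, align 8
packed(2) layout:
  @0: height [4B, align 2] → 4
  @4: stride [4B, align 2] → 8
  @8: width [1B, align 1] → 9
  @9: channels [1B, align 1] → 10
  @10: mip_level [1B, align 1] → 11
  @11: format [1B, align 1] → 12
  @12: pitch [8B, align 2] → 20
  size 20, align 2
24 − 20 = 4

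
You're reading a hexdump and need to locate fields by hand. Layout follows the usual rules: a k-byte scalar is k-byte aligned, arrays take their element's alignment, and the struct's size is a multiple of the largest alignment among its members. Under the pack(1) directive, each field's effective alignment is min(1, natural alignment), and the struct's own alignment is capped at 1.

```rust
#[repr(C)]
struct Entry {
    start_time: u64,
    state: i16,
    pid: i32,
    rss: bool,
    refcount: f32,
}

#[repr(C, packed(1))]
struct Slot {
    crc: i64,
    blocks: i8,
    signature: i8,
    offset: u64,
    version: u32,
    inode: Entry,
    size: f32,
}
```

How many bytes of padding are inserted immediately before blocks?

0

Entry: @0: start_time [8B, align 8] → 8; @8: state [2B, align 2] → 10; +2 pad (align 4); @12: pid [4B, align 4] → 16; @16: rss [1B, align 1] → 17; +3 pad (align 4); @20: refcount [4B, align 4] → 24; size 24, align 8
@0: crc [8B, align 1] → 8
@8: blocks [1B, align 1] → 9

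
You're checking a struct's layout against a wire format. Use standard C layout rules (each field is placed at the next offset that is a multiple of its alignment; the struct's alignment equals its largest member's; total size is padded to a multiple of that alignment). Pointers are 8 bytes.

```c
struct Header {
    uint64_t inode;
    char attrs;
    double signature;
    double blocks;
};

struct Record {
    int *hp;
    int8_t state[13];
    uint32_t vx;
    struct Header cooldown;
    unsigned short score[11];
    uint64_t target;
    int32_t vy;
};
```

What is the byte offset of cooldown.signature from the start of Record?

48

Header: @0: inode [8B, align 8] → 8; @8: attrs [1B, align 1] → 9; +7 pad (align 8); @16: signature [8B, align 8] → 24; @24: blocks [8B, align 8] → 32; size 32, align 8
@0: hp [8B, align 8] → 8
@8: state [13B, align 1] → 21
+3 pad (align 4)
@24: vx [4B, align 4] → 28
+4 pad (align 8)
@32: cooldown [32B, align 8] → 64
within Header: signature at 16
32 + 16 = 48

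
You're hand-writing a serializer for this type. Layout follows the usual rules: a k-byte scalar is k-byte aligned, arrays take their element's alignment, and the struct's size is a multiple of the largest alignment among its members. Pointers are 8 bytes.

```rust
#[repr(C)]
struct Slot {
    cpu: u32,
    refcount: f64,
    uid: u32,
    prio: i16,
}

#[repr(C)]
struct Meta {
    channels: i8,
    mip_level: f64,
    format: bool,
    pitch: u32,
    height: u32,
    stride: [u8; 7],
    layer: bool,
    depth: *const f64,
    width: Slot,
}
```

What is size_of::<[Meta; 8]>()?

576

Slot: @0: cpu [4B, align 4] → 4; +4 pad (align 8); @8: refcount [8B, align 8] → 16; @16: uid [4B, align 4] → 20; @20: prio [2B, align 2] → 22; +2 tail pad (align 8); size 24, align 8
@0: channels [1B, align 1] → 1
+7 pad (align 8)
@8: mip_level [8B, align 8] → 16
@16: format [1B, align 1] → 17
+3 pad (align 4)
@20: pitch [4B, align 4] → 24
@24: height [4B, align 4] → 28
@28: stride [7B, align 1] → 35
@35: layer [1B, align 1] → 36
+4 pad (align 8)
@40: depth [8B, align 8] → 48
@48: width [24B, align 8] → 72
size 72, align 8
array of 8: 8 × 72 = 576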